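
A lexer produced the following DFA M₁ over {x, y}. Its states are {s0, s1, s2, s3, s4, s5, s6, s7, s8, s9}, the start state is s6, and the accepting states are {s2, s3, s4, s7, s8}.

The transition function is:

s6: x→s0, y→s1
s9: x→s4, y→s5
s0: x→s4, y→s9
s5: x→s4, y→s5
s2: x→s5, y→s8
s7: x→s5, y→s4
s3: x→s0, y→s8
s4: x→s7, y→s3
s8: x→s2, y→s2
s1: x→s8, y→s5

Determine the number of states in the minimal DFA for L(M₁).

4

Initial partition by acceptance: {s2,s3,s4,s7,s8} | {s0,s1,s5,s6,s9}.
Split {s2,s3,s4,s7,s8} by δ(·,x) → {s2,s3,s7} and {s4,s8}.
On input x, block {s0,s1,s5,s6,s9} splits into {s0,s1,s5,s9} and {s6}.
Stable partition: {s2,s3,s7} | {s0,s1,s5,s9} | {s4,s8} | {s6} — 4 equivalence classes.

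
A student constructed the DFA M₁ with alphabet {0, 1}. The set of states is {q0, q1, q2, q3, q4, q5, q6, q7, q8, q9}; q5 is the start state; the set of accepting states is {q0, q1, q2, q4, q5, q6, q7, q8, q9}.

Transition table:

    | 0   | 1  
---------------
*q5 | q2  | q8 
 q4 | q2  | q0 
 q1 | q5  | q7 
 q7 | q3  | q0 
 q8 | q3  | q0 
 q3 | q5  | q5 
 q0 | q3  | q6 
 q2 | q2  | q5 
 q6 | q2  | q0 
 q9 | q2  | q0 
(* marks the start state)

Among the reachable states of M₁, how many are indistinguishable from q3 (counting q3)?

States {q1,q4,q7,q9} cannot be reached from the start state, so discard them.
Start with accepting vs non-accepting: {q0,q2,q5,q6,q8} | {q3}.
Refine {q0,q2,q5,q6,q8} on symbol 0: members go to different blocks, giving {q2,q5,q6} and {q0,q8}.
On input 1, block {q2,q5,q6} splits into {q5,q6} and {q2}.
Split {q0,q8} by δ(·,1) → {q0} and {q8}.
On input 1, block {q5,q6} splits into {q5} and {q6}.
Stable partition: {q5} | {q3} | {q0} | {q2} | {q8} | {q6} — 6 equivalence classes.
The equivalence class containing q3 is {q3}, of size 1.

1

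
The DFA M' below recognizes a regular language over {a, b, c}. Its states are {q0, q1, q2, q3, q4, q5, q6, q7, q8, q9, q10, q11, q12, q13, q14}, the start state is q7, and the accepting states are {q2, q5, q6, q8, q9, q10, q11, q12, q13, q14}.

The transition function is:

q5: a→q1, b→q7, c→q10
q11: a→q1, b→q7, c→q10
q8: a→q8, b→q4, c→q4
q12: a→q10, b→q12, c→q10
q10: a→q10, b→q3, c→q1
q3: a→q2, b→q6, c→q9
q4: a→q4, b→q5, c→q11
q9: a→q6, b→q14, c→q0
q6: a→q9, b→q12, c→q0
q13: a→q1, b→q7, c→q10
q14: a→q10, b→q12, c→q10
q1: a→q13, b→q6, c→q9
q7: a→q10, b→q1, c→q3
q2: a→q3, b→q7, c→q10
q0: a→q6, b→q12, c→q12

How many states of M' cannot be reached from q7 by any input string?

4

BFS from q7 reaches {q0, q1, q2, q3, q6, q7, q9, q10, q12, q13, q14}; the 4 state(s) q4, q5, q8, q11 are never visited.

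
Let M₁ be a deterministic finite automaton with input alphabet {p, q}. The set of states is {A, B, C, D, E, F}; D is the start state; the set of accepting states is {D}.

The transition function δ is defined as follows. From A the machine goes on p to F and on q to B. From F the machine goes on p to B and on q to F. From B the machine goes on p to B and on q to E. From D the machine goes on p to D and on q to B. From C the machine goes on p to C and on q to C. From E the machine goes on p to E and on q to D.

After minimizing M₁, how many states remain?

3

States {A,C,F} cannot be reached from the start state, so discard them.
Start with accepting vs non-accepting: {D} | {B,E}.
On input q, block {B,E} splits into {B} and {E}.
The partition is now stable with 3 blocks: {D} | {B} | {E}.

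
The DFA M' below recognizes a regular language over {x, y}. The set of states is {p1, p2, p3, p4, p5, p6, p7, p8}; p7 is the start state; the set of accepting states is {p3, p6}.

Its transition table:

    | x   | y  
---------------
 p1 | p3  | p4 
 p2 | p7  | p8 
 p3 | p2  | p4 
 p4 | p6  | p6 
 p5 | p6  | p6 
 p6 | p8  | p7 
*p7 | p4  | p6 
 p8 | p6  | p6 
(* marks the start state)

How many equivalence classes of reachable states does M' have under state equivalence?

3

First remove the unreachable states {p1,p2,p3,p5}; 4 states remain.
Start with accepting vs non-accepting: {p6} | {p4,p7,p8}.
Refine {p4,p7,p8} on symbol x: members go to different blocks, giving {p4,p8} and {p7}.
The partition is now stable with 3 blocks: {p6} | {p4,p8} | {p7}.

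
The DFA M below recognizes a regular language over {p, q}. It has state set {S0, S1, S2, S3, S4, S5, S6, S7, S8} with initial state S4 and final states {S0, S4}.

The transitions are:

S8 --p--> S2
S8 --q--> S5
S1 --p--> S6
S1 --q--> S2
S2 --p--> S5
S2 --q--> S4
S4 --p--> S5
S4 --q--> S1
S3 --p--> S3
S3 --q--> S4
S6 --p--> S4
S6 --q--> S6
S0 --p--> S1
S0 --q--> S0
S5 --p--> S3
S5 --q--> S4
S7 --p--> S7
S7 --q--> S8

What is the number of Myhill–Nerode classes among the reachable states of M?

4

First remove the unreachable states {S0,S7,S8}; 6 states remain.
Initial partition by acceptance: {S4} | {S1,S2,S3,S5,S6}.
Split {S1,S2,S3,S5,S6} by δ(·,p) → {S1,S2,S3,S5} and {S6}.
Split {S1,S2,S3,S5} by δ(·,p) → {S2,S3,S5} and {S1}.
Stable partition: {S4} | {S2,S3,S5} | {S6} | {S1} — 4 equivalence classes.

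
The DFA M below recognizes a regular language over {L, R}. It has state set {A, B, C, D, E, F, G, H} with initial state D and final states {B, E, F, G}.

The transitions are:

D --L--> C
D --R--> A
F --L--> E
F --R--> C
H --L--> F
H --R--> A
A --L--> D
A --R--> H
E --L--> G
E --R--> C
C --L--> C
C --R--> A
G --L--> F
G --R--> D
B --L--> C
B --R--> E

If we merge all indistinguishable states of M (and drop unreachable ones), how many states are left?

4

First remove the unreachable states {B}; 7 states remain.
Initial partition by acceptance: {E,F,G} | {A,C,D,H}.
Refine {A,C,D,H} on symbol L: members go to different blocks, giving {A,C,D} and {H}.
Split {A,C,D} by δ(·,R) → {C,D} and {A}.
Stable partition: {E,F,G} | {C,D} | {H} | {A} — 4 equivalence classes.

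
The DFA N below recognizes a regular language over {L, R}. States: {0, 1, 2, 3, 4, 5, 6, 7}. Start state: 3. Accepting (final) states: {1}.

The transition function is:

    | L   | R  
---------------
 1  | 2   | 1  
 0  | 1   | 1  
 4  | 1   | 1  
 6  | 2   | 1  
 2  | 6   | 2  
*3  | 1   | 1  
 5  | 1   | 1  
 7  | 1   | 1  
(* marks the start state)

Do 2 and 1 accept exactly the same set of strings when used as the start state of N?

First remove the unreachable states {0,4,5,7}; 4 states remain.
Initial partition by acceptance: {1} | {2,3,6}.
Split {2,3,6} by δ(·,L) → {2,6} and {3}.
Refine {2,6} on symbol R: members go to different blocks, giving {2} and {6}.
No further refinement is possible. Final partition (4 blocks): {1} | {2} | {3} | {6}.
2 and 1 end up in different blocks, so they are distinguishable. For instance, the string 'ε' is accepted from only 1.

No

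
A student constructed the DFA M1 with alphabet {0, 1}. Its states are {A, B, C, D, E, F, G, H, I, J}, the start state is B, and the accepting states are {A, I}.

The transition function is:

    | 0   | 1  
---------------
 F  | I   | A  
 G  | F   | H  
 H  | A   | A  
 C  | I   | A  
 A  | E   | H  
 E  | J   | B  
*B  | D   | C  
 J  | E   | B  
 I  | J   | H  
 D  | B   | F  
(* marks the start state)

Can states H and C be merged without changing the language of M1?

Yes

First remove the unreachable states {G}; 9 states remain.
P0 = {A,I} | {B,C,D,E,F,H,J}.
Split {B,C,D,E,F,H,J} by δ(·,0) → {B,D,E,J} and {C,F,H}.
On input 1, block {B,D,E,J} splits into {B,D} and {E,J}.
Stable partition: {A,I} | {B,D} | {C,F,H} | {E,J} — 4 equivalence classes.
H and C lie in the same block of the stable partition, so they are equivalent — no string distinguishes them.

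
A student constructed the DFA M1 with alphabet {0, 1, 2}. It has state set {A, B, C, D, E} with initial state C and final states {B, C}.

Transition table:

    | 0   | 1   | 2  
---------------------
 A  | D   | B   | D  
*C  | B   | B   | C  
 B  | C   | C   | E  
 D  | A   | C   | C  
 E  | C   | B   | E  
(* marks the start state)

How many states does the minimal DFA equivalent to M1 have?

3

States {A,D} cannot be reached from the start state, so discard them.
Start with accepting vs non-accepting: {B,C} | {E}.
On input 2, block {B,C} splits into {B} and {C}.
The partition is now stable with 3 blocks: {B} | {E} | {C}.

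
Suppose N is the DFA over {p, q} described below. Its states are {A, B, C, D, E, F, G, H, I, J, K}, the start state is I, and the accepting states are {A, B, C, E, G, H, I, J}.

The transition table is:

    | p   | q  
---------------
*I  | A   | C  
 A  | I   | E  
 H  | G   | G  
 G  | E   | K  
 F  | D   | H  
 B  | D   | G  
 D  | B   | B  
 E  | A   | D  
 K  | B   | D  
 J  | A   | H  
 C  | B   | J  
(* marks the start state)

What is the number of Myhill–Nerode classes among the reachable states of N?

10

First remove the unreachable states {F}; 10 states remain.
Initial partition by acceptance: {A,B,C,E,G,H,I,J} | {D,K}.
Refine {A,B,C,E,G,H,I,J} on symbol p: members go to different blocks, giving {A,C,E,G,H,I,J} and {B}.
Refine {A,C,E,G,H,I,J} on symbol p: members go to different blocks, giving {A,E,G,H,I,J} and {C}.
Refine {A,E,G,H,I,J} on symbol q: members go to different blocks, giving {A,H,J} and {E,G} and {I}.
On input p, block {A,H,J} splits into {A} and {H} and {J}.
Refine {D,K} on symbol q: members go to different blocks, giving {D} and {K}.
On input p, block {E,G} splits into {E} and {G}.
The partition is now stable with 10 blocks: {A} | {D} | {B} | {C} | {E} | {I} | {H} | {J} | {K} | {G}.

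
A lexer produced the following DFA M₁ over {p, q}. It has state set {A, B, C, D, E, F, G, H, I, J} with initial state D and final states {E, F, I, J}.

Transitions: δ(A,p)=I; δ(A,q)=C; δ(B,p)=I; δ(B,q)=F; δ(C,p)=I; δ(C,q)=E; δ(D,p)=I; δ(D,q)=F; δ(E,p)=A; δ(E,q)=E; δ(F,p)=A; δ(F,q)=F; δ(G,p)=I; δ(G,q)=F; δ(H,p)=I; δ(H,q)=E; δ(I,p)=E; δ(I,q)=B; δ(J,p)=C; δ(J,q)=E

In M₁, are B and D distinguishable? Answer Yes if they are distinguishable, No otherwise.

First remove the unreachable states {G,H,J}; 7 states remain.
Initial partition by acceptance: {E,F,I} | {A,B,C,D}.
Refine {E,F,I} on symbol p: members go to different blocks, giving {E,F} and {I}.
Refine {A,B,C,D} on symbol q: members go to different blocks, giving {B,C,D} and {A}.
No further refinement is possible. Final partition (4 blocks): {E,F} | {B,C,D} | {I} | {A}.
B and D lie in the same block of the stable partition, so they are equivalent — no string distinguishes them.

No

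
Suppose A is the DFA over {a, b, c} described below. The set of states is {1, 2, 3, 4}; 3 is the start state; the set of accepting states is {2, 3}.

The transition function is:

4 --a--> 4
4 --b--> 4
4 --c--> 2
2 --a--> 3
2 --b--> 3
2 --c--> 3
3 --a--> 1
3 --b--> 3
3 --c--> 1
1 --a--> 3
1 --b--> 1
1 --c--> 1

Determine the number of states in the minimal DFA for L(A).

2

Reachable states from the start: {1,3}. Unreachable: {2,4} — drop them.
Initial partition by acceptance: {3} | {1}.
No further refinement is possible. Final partition (2 blocks): {3} | {1}.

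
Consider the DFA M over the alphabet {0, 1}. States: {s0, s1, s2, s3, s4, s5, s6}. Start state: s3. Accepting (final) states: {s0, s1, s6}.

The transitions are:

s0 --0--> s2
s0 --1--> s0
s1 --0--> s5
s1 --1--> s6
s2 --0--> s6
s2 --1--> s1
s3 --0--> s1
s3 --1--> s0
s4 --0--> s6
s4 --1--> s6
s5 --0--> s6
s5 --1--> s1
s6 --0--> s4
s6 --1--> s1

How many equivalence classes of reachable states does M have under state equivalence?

P0 = {s0,s1,s6} | {s2,s3,s4,s5}.
The partition is now stable with 2 blocks: {s0,s1,s6} | {s2,s3,s4,s5}.

2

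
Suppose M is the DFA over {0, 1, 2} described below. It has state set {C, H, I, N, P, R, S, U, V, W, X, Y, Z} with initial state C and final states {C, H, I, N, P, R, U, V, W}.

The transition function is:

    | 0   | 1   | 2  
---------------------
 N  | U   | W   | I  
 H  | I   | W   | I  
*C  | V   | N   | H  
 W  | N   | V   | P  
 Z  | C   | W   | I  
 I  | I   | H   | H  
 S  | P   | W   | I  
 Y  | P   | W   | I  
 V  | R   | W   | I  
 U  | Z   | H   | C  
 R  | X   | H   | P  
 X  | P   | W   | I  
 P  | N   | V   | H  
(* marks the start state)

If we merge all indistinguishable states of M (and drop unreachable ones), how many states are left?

7

Reachable states from the start: {C,H,I,N,P,R,U,V,W,X,Z}. Unreachable: {S,Y} — drop them.
P0 = {C,H,I,N,P,R,U,V,W} | {X,Z}.
Refine {C,H,I,N,P,R,U,V,W} on symbol 0: members go to different blocks, giving {C,H,I,N,P,V,W} and {R,U}.
Split {C,H,I,N,P,V,W} by δ(·,0) → {C,H,I,P,W} and {N,V}.
Split {C,H,I,P,W} by δ(·,0) → {C,P,W} and {H,I}.
Refine {C,P,W} on symbol 2: members go to different blocks, giving {C,P} and {W}.
On input 1, block {H,I} splits into {I} and {H}.
No further refinement is possible. Final partition (7 blocks): {C,P} | {X,Z} | {R,U} | {N,V} | {I} | {W} | {H}.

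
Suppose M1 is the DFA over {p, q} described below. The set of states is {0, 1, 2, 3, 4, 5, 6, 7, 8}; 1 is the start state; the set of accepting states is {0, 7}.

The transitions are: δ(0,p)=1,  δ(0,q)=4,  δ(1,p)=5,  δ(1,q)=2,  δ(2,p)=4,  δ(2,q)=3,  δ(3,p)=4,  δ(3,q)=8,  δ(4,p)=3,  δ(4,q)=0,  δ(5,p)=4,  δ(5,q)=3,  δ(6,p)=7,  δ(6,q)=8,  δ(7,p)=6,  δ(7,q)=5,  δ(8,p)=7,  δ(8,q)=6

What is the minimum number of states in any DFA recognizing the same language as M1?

7

All states are reachable from the start state.
Initial partition by acceptance: {0,7} | {1,2,3,4,5,6,8}.
Refine {1,2,3,4,5,6,8} on symbol p: members go to different blocks, giving {1,2,3,4,5} and {6,8}.
On input p, block {0,7} splits into {0} and {7}.
On input q, block {1,2,3,4,5} splits into {1,2,5} and {3} and {4}.
Refine {1,2,5} on symbol p: members go to different blocks, giving {2,5} and {1}.
Stable partition: {0} | {2,5} | {6,8} | {7} | {3} | {4} | {1} — 7 equivalence classes.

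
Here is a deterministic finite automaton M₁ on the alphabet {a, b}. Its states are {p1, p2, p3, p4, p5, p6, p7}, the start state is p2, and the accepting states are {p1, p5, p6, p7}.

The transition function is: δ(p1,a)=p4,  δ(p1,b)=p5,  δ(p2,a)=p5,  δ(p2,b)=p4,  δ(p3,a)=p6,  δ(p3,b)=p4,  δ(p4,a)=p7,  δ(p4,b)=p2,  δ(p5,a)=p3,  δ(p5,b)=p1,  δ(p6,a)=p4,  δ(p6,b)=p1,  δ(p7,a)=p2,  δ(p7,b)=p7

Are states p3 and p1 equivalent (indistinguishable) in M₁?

No

All states are reachable from the start state.
Start with accepting vs non-accepting: {p1,p5,p6,p7} | {p2,p3,p4}.
The partition is now stable with 2 blocks: {p1,p5,p6,p7} | {p2,p3,p4}.
p3 and p1 end up in different blocks, so they are distinguishable. For instance, the string 'ε' is accepted from only p1.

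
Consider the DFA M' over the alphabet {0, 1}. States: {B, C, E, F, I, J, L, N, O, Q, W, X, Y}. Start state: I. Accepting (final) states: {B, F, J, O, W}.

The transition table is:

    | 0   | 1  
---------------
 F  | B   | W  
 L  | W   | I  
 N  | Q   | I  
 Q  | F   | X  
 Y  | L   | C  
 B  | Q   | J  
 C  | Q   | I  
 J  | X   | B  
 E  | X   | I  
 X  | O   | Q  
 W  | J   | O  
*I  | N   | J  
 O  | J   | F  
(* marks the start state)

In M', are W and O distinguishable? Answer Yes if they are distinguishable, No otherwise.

No

First remove the unreachable states {C,E,L,Y}; 9 states remain.
Start with accepting vs non-accepting: {B,F,J,O,W} | {I,N,Q,X}.
Refine {B,F,J,O,W} on symbol 0: members go to different blocks, giving {F,O,W} and {B,J}.
Split {I,N,Q,X} by δ(·,0) → {Q,X} and {I,N}.
Split {I,N} by δ(·,0) → {N} and {I}.
No further refinement is possible. Final partition (5 blocks): {F,O,W} | {Q,X} | {B,J} | {N} | {I}.
W and O lie in the same block of the stable partition, so they are equivalent — no string distinguishes them.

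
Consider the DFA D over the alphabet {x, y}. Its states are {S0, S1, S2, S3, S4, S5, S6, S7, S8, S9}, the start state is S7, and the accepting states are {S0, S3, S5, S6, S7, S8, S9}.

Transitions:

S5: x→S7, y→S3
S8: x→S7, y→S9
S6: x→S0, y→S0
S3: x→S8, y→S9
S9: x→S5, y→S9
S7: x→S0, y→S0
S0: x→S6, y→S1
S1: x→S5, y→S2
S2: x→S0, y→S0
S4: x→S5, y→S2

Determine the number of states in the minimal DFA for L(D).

First remove the unreachable states {S4}; 9 states remain.
P0 = {S0,S3,S5,S6,S7,S8,S9} | {S1,S2}.
Split {S0,S3,S5,S6,S7,S8,S9} by δ(·,y) → {S3,S5,S6,S7,S8,S9} and {S0}.
On input x, block {S3,S5,S6,S7,S8,S9} splits into {S3,S5,S8,S9} and {S6,S7}.
On input x, block {S3,S5,S8,S9} splits into {S3,S9} and {S5,S8}.
Refine {S1,S2} on symbol x: members go to different blocks, giving {S1} and {S2}.
Stable partition: {S3,S9} | {S1} | {S0} | {S6,S7} | {S5,S8} | {S2} — 6 equivalence classes.

6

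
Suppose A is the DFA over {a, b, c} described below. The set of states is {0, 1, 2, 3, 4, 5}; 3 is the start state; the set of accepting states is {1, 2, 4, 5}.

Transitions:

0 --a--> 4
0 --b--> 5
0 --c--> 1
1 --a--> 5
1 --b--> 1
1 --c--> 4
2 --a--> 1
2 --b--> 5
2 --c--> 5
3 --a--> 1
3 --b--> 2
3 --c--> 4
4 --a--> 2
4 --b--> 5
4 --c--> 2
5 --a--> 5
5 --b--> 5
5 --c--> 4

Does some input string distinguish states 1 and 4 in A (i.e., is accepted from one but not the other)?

First remove the unreachable states {0}; 5 states remain.
Start with accepting vs non-accepting: {1,2,4,5} | {3}.
The partition is now stable with 2 blocks: {1,2,4,5} | {3}.
1 and 4 lie in the same block of the stable partition, so they are equivalent — no string distinguishes them.

No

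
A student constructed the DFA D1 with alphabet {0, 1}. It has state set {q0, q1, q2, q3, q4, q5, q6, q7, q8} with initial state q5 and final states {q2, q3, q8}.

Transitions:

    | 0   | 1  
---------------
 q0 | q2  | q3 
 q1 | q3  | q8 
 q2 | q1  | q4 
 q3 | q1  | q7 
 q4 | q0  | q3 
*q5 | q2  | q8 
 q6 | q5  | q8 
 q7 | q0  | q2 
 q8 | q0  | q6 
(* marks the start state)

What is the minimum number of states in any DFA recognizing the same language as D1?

Every state is reachable, so we keep all 9.
Initial partition by acceptance: {q2,q3,q8} | {q0,q1,q4,q5,q6,q7}.
Refine {q0,q1,q4,q5,q6,q7} on symbol 0: members go to different blocks, giving {q0,q1,q5} and {q4,q6,q7}.
No further refinement is possible. Final partition (3 blocks): {q2,q3,q8} | {q0,q1,q5} | {q4,q6,q7}.

3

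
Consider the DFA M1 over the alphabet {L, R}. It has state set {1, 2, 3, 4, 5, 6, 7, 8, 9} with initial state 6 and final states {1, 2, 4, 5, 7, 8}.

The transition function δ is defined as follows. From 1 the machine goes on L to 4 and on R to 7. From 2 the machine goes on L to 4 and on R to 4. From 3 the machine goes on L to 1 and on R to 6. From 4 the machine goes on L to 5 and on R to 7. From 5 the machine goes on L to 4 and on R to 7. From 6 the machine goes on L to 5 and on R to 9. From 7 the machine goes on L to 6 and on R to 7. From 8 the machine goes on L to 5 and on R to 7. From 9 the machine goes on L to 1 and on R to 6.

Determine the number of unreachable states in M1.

3

BFS from 6 reaches {1, 4, 5, 6, 7, 9}; the 3 state(s) 2, 3, 8 are never visited.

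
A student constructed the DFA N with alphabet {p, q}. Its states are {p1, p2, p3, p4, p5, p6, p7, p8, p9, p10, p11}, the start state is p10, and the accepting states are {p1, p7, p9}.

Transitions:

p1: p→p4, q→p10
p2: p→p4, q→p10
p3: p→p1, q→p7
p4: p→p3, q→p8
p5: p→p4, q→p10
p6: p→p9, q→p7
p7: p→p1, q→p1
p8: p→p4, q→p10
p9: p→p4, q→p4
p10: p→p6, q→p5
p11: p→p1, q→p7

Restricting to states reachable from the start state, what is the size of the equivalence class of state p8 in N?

2

First remove the unreachable states {p2,p11}; 9 states remain.
Start with accepting vs non-accepting: {p1,p7,p9} | {p3,p4,p5,p6,p8,p10}.
On input p, block {p1,p7,p9} splits into {p1,p9} and {p7}.
Split {p3,p4,p5,p6,p8,p10} by δ(·,p) → {p4,p5,p8,p10} and {p3,p6}.
Split {p4,p5,p8,p10} by δ(·,p) → {p4,p10} and {p5,p8}.
The partition is now stable with 5 blocks: {p1,p9} | {p4,p10} | {p7} | {p3,p6} | {p5,p8}.
The equivalence class containing p8 is {p5,p8}, of size 2.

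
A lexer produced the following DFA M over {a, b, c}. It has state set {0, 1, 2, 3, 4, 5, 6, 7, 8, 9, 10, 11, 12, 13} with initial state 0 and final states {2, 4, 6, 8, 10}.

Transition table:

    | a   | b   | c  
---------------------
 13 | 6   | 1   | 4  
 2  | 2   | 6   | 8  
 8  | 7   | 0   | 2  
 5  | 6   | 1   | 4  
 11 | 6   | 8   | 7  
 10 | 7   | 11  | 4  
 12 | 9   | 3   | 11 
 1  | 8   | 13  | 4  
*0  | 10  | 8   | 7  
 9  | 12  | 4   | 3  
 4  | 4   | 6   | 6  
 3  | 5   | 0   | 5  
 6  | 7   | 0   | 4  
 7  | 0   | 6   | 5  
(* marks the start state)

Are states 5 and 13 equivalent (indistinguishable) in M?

Yes

First remove the unreachable states {3,9,12}; 11 states remain.
Start with accepting vs non-accepting: {2,4,6,8,10} | {0,1,5,7,11,13}.
Refine {2,4,6,8,10} on symbol a: members go to different blocks, giving {6,8,10} and {2,4}.
On input a, block {0,1,5,7,11,13} splits into {0,1,5,11,13} and {7}.
Split {0,1,5,11,13} by δ(·,b) → {1,5,13} and {0,11}.
No further refinement is possible. Final partition (5 blocks): {6,8,10} | {1,5,13} | {2,4} | {7} | {0,11}.
5 and 13 lie in the same block of the stable partition, so they are equivalent — no string distinguishes them.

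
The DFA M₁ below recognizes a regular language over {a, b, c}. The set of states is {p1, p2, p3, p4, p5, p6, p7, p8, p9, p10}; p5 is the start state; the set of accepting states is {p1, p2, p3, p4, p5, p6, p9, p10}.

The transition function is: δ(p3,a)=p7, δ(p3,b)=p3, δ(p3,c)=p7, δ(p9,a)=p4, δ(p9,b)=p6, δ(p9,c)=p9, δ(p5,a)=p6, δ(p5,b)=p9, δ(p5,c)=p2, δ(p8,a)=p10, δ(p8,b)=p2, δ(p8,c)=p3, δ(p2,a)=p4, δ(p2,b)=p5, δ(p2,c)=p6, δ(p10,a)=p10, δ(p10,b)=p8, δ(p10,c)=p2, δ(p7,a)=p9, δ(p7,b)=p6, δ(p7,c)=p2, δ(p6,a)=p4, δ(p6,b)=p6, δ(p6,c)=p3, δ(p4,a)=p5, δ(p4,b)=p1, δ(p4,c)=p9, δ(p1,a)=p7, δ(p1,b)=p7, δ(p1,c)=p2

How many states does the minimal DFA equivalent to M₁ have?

First remove the unreachable states {p8,p10}; 8 states remain.
Initial partition by acceptance: {p1,p2,p3,p4,p5,p6,p9} | {p7}.
Split {p1,p2,p3,p4,p5,p6,p9} by δ(·,a) → {p2,p4,p5,p6,p9} and {p1,p3}.
On input b, block {p2,p4,p5,p6,p9} splits into {p2,p5,p6,p9} and {p4}.
Refine {p2,p5,p6,p9} on symbol a: members go to different blocks, giving {p2,p6,p9} and {p5}.
On input b, block {p2,p6,p9} splits into {p6,p9} and {p2}.
Split {p6,p9} by δ(·,c) → {p6} and {p9}.
Refine {p1,p3} on symbol b: members go to different blocks, giving {p1} and {p3}.
The partition is now stable with 8 blocks: {p6} | {p7} | {p1} | {p4} | {p5} | {p2} | {p9} | {p3}.

8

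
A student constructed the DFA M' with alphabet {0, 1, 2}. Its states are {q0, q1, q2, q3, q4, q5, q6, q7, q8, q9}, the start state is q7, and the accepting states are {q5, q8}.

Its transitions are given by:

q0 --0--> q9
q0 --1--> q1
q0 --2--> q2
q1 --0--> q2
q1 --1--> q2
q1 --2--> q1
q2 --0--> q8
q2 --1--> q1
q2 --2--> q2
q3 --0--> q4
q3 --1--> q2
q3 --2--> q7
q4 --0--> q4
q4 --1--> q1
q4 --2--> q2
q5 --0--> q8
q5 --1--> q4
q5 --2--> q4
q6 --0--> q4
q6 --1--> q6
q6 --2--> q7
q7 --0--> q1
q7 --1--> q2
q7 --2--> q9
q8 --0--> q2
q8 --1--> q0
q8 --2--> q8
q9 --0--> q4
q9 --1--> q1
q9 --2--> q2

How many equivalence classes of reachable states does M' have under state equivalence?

First remove the unreachable states {q3,q5,q6}; 7 states remain.
Start with accepting vs non-accepting: {q8} | {q0,q1,q2,q4,q7,q9}.
Split {q0,q1,q2,q4,q7,q9} by δ(·,0) → {q0,q1,q4,q7,q9} and {q2}.
Split {q0,q1,q4,q7,q9} by δ(·,0) → {q0,q4,q7,q9} and {q1}.
On input 0, block {q0,q4,q7,q9} splits into {q0,q4,q9} and {q7}.
Stable partition: {q8} | {q0,q4,q9} | {q2} | {q1} | {q7} — 5 equivalence classes.

5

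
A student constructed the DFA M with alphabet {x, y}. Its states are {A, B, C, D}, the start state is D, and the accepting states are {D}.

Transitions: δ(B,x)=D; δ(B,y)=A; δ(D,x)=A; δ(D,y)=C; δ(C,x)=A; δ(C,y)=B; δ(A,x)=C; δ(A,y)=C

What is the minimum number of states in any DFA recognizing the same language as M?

P0 = {D} | {A,B,C}.
On input x, block {A,B,C} splits into {A,C} and {B}.
On input y, block {A,C} splits into {A} and {C}.
No further refinement is possible. Final partition (4 blocks): {D} | {A} | {B} | {C}.

4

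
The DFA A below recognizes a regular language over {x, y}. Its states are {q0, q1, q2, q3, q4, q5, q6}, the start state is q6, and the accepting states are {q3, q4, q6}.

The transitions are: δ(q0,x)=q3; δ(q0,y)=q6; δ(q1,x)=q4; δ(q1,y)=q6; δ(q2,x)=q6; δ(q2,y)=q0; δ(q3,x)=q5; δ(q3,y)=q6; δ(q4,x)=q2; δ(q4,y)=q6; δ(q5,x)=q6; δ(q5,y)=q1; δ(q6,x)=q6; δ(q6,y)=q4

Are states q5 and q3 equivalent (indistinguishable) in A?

No

Every state is reachable, so we keep all 7.
Initial partition by acceptance: {q3,q4,q6} | {q0,q1,q2,q5}.
Refine {q3,q4,q6} on symbol x: members go to different blocks, giving {q3,q4} and {q6}.
On input x, block {q0,q1,q2,q5} splits into {q0,q1} and {q2,q5}.
No further refinement is possible. Final partition (4 blocks): {q3,q4} | {q0,q1} | {q6} | {q2,q5}.
q5 and q3 end up in different blocks, so they are distinguishable. For instance, the string 'ε' is accepted from only q3.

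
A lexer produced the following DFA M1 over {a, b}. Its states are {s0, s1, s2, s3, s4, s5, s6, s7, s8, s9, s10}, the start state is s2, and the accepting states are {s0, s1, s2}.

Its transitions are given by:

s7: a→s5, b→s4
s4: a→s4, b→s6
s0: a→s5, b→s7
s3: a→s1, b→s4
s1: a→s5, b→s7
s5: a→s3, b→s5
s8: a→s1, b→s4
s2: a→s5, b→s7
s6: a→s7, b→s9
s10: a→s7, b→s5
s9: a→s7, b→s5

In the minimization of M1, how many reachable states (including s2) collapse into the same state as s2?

2

States {s0,s8,s10} cannot be reached from the start state, so discard them.
Start with accepting vs non-accepting: {s1,s2} | {s3,s4,s5,s6,s7,s9}.
On input a, block {s3,s4,s5,s6,s7,s9} splits into {s4,s5,s6,s7,s9} and {s3}.
Split {s4,s5,s6,s7,s9} by δ(·,a) → {s4,s6,s7,s9} and {s5}.
On input a, block {s4,s6,s7,s9} splits into {s4,s6,s9} and {s7}.
Split {s4,s6,s9} by δ(·,a) → {s6,s9} and {s4}.
On input b, block {s6,s9} splits into {s6} and {s9}.
No further refinement is possible. Final partition (7 blocks): {s1,s2} | {s6} | {s3} | {s5} | {s7} | {s4} | {s9}.
The equivalence class containing s2 is {s1,s2}, of size 2.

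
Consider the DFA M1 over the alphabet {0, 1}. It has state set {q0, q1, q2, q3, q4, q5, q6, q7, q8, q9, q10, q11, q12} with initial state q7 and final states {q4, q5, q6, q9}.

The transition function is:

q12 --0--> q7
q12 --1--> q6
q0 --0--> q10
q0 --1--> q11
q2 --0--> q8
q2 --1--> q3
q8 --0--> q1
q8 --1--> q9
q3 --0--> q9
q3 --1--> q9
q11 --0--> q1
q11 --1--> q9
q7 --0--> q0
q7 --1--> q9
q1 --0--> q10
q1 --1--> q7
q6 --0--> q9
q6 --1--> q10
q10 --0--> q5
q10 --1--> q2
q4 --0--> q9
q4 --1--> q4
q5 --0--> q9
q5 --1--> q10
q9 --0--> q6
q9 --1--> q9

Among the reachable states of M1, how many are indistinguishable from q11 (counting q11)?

States {q4,q12} cannot be reached from the start state, so discard them.
Start with accepting vs non-accepting: {q5,q6,q9} | {q0,q1,q2,q3,q7,q8,q10,q11}.
Refine {q5,q6,q9} on symbol 1: members go to different blocks, giving {q5,q6} and {q9}.
Refine {q0,q1,q2,q3,q7,q8,q10,q11} on symbol 0: members go to different blocks, giving {q0,q1,q2,q7,q8,q11} and {q3} and {q10}.
On input 0, block {q0,q1,q2,q7,q8,q11} splits into {q2,q7,q8,q11} and {q0,q1}.
Split {q2,q7,q8,q11} by δ(·,0) → {q7,q8,q11} and {q2}.
Stable partition: {q5,q6} | {q7,q8,q11} | {q9} | {q3} | {q10} | {q0,q1} | {q2} — 7 equivalence classes.
The equivalence class containing q11 is {q7,q8,q11}, of size 3.

3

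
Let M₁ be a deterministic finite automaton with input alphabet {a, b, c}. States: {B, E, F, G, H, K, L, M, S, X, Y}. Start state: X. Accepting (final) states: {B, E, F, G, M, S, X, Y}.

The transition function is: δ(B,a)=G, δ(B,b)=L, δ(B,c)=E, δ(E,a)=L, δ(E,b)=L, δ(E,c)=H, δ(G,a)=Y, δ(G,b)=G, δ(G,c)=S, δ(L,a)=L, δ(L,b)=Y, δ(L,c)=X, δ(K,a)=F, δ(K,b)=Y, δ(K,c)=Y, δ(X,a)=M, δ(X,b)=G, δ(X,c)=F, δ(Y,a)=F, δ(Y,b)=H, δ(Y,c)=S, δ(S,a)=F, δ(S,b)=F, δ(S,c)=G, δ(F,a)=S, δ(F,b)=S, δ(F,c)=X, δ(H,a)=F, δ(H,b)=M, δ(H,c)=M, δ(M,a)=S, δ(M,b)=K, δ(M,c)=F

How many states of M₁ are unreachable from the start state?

No path from X leads to B, E, L; the other 8 states are all reachable.

3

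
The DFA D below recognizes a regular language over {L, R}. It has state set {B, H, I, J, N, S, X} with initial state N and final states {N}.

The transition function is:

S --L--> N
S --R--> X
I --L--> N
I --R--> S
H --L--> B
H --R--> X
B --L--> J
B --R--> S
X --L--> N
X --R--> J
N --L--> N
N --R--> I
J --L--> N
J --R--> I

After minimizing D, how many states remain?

First remove the unreachable states {B,H}; 5 states remain.
Start with accepting vs non-accepting: {N} | {I,J,S,X}.
Stable partition: {N} | {I,J,S,X} — 2 equivalence classes.

2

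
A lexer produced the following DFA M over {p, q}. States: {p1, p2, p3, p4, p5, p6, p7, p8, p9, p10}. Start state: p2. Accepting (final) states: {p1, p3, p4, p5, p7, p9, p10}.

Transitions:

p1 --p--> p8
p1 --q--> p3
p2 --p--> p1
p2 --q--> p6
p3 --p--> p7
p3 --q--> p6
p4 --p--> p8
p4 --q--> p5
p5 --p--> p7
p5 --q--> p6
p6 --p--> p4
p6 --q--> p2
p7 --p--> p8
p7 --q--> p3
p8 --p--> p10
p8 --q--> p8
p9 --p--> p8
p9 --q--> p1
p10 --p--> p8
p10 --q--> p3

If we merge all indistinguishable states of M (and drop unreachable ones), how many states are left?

3

First remove the unreachable states {p9}; 9 states remain.
P0 = {p1,p3,p4,p5,p7,p10} | {p2,p6,p8}.
Split {p1,p3,p4,p5,p7,p10} by δ(·,p) → {p1,p4,p7,p10} and {p3,p5}.
Stable partition: {p1,p4,p7,p10} | {p2,p6,p8} | {p3,p5} — 3 equivalence classes.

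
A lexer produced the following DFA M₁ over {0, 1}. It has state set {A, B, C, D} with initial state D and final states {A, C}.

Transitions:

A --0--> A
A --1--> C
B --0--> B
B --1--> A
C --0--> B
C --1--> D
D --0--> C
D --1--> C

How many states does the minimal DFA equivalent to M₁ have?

All states are reachable from the start state.
Start with accepting vs non-accepting: {A,C} | {B,D}.
Refine {A,C} on symbol 0: members go to different blocks, giving {A} and {C}.
On input 0, block {B,D} splits into {B} and {D}.
Stable partition: {A} | {B} | {C} | {D} — 4 equivalence classes.

4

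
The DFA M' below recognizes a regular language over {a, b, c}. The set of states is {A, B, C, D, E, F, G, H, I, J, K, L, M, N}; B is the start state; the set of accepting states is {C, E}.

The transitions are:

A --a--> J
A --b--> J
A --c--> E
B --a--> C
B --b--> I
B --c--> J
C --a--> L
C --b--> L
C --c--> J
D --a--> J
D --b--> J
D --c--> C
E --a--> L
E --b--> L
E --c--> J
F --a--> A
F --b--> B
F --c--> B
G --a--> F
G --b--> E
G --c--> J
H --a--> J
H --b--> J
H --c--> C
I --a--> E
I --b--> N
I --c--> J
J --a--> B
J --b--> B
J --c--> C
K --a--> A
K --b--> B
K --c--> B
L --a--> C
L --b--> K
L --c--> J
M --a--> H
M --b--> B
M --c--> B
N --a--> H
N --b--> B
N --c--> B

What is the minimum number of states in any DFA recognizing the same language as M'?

First remove the unreachable states {D,F,G,M}; 10 states remain.
Start with accepting vs non-accepting: {C,E} | {A,B,H,I,J,K,L,N}.
Refine {A,B,H,I,J,K,L,N} on symbol a: members go to different blocks, giving {A,H,J,K,N} and {B,I,L}.
On input a, block {A,H,J,K,N} splits into {A,H,K,N} and {J}.
Split {A,H,K,N} by δ(·,a) → {A,H} and {K,N}.
On input b, block {B,I,L} splits into {I,L} and {B}.
The partition is now stable with 6 blocks: {C,E} | {A,H} | {I,L} | {J} | {K,N} | {B}.

6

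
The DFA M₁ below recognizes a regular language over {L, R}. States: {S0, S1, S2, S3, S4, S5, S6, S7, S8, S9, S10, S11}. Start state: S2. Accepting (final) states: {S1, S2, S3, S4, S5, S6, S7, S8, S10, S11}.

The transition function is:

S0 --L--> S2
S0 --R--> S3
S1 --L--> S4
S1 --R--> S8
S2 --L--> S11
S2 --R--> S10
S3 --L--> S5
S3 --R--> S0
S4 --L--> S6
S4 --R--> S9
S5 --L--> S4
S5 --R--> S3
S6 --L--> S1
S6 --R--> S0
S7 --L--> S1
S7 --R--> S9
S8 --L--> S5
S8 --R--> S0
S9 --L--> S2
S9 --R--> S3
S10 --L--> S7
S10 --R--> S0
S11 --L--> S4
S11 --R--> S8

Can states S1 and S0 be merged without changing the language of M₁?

No

Start with accepting vs non-accepting: {S1,S2,S3,S4,S5,S6,S7,S8,S10,S11} | {S0,S9}.
On input R, block {S1,S2,S3,S4,S5,S6,S7,S8,S10,S11} splits into {S3,S4,S6,S7,S8,S10} and {S1,S2,S5,S11}.
Refine {S3,S4,S6,S7,S8,S10} on symbol L: members go to different blocks, giving {S3,S6,S7,S8} and {S4,S10}.
Refine {S1,S2,S5,S11} on symbol L: members go to different blocks, giving {S1,S5,S11} and {S2}.
No further refinement is possible. Final partition (5 blocks): {S3,S6,S7,S8} | {S0,S9} | {S1,S5,S11} | {S4,S10} | {S2}.
S1 and S0 end up in different blocks, so they are distinguishable. For instance, the string 'ε' is accepted from only S1.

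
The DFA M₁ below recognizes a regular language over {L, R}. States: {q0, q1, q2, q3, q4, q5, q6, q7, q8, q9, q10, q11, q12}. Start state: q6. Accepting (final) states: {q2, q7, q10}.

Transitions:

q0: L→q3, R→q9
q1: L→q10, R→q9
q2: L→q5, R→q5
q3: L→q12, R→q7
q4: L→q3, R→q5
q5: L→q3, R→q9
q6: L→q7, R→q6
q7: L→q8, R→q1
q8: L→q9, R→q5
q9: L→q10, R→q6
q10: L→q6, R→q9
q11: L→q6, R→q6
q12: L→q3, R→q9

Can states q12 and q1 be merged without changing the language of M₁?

No

States {q0,q2,q4,q11} cannot be reached from the start state, so discard them.
Initial partition by acceptance: {q7,q10} | {q1,q3,q5,q6,q8,q9,q12}.
Split {q1,q3,q5,q6,q8,q9,q12} by δ(·,L) → {q3,q5,q8,q12} and {q1,q6,q9}.
Split {q7,q10} by δ(·,L) → {q7} and {q10}.
On input L, block {q3,q5,q8,q12} splits into {q3,q5,q12} and {q8}.
Split {q3,q5,q12} by δ(·,R) → {q5,q12} and {q3}.
On input L, block {q1,q6,q9} splits into {q1,q9} and {q6}.
On input R, block {q1,q9} splits into {q1} and {q9}.
No further refinement is possible. Final partition (8 blocks): {q7} | {q5,q12} | {q1} | {q10} | {q8} | {q3} | {q6} | {q9}.
q12 and q1 end up in different blocks, so they are distinguishable. For instance, the string 'L' is accepted from only q1.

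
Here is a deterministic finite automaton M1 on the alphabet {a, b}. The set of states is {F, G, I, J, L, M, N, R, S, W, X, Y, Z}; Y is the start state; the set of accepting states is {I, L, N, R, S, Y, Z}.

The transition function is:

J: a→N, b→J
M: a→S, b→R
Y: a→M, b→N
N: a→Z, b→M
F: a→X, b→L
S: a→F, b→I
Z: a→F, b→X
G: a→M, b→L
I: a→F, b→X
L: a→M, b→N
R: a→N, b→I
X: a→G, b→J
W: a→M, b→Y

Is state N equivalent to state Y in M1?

States {W} cannot be reached from the start state, so discard them.
P0 = {I,L,N,R,S,Y,Z} | {F,G,J,M,X}.
On input a, block {I,L,N,R,S,Y,Z} splits into {I,L,S,Y,Z} and {N,R}.
Split {I,L,S,Y,Z} by δ(·,b) → {L,Y} and {I,Z} and {S}.
Refine {F,G,J,M,X} on symbol a: members go to different blocks, giving {F,G,X} and {M} and {J}.
Refine {F,G,X} on symbol a: members go to different blocks, giving {F,X} and {G}.
Refine {F,X} on symbol a: members go to different blocks, giving {F} and {X}.
Split {N,R} by δ(·,a) → {N} and {R}.
The partition is now stable with 10 blocks: {L,Y} | {F} | {N} | {I,Z} | {S} | {M} | {J} | {G} | {X} | {R}.
N and Y end up in different blocks, so they are distinguishable. For instance, the string 'a' is accepted from only N.

No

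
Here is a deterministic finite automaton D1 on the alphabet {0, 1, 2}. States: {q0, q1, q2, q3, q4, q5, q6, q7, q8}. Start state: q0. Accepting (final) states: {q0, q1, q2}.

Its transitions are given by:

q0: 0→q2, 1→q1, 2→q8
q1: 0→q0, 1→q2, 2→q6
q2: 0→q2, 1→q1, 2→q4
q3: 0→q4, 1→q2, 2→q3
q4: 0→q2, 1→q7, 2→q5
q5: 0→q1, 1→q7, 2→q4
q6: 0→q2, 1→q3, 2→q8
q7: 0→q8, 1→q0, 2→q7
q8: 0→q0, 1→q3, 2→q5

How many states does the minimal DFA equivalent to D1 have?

3

P0 = {q0,q1,q2} | {q3,q4,q5,q6,q7,q8}.
Refine {q3,q4,q5,q6,q7,q8} on symbol 0: members go to different blocks, giving {q4,q5,q6,q8} and {q3,q7}.
No further refinement is possible. Final partition (3 blocks): {q0,q1,q2} | {q4,q5,q6,q8} | {q3,q7}.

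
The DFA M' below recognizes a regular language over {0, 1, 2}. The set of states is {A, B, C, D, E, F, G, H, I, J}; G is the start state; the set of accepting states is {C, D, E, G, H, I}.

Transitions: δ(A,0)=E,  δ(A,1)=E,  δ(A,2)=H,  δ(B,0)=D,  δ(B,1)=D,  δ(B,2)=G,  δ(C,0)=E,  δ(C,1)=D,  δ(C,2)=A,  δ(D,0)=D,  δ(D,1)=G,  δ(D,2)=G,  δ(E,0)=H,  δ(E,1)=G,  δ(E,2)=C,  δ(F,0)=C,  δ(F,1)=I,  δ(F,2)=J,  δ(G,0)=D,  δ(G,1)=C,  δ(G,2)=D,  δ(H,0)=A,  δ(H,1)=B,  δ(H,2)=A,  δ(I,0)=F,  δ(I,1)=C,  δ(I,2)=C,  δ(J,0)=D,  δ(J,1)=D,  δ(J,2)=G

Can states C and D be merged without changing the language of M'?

Reachable states from the start: {A,B,C,D,E,G,H}. Unreachable: {F,I,J} — drop them.
Start with accepting vs non-accepting: {C,D,E,G,H} | {A,B}.
Split {C,D,E,G,H} by δ(·,0) → {C,D,E,G} and {H}.
On input 0, block {C,D,E,G} splits into {C,D,G} and {E}.
On input 0, block {C,D,G} splits into {D,G} and {C}.
On input 1, block {D,G} splits into {D} and {G}.
On input 0, block {A,B} splits into {A} and {B}.
The partition is now stable with 7 blocks: {D} | {A} | {H} | {E} | {C} | {G} | {B}.
C and D end up in different blocks, so they are distinguishable. For instance, the string '2' is accepted from only D.

No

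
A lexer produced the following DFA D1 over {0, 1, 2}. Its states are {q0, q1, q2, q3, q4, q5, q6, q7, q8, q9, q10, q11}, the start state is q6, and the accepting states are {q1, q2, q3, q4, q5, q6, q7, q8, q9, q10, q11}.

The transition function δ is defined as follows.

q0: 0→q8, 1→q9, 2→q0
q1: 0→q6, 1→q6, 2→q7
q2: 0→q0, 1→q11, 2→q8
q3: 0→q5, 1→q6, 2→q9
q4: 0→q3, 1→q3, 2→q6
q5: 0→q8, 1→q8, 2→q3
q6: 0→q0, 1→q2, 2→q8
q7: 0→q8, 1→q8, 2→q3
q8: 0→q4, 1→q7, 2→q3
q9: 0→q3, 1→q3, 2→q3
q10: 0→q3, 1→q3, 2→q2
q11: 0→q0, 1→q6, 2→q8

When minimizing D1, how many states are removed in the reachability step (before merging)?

BFS from q6 reaches {q0, q2, q3, q4, q5, q6, q7, q8, q9, q11}; the 2 state(s) q1, q10 are never visited.

2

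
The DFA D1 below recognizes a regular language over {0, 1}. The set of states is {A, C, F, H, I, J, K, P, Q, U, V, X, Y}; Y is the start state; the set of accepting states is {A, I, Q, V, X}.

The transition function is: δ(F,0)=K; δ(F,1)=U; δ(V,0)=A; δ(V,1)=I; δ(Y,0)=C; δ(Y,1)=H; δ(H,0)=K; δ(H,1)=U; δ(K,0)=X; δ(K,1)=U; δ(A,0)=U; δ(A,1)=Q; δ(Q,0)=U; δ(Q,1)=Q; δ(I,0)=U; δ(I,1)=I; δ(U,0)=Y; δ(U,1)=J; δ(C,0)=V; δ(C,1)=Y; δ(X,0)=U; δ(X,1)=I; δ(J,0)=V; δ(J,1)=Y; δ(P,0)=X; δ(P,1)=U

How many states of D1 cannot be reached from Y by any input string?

2

BFS from Y reaches {A, C, H, I, J, K, Q, U, V, X, Y}; the 2 state(s) F, P are never visited.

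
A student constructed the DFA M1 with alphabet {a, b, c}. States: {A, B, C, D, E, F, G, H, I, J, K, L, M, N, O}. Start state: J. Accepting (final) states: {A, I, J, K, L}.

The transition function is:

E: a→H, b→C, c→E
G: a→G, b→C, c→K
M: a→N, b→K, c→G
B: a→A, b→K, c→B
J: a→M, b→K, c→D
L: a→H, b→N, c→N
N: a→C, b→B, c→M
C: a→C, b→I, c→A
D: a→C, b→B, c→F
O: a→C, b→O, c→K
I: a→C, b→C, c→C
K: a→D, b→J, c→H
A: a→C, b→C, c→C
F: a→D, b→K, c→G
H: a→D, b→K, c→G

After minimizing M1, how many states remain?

8

First remove the unreachable states {E,L,O}; 12 states remain.
Initial partition by acceptance: {A,I,J,K} | {B,C,D,F,G,H,M,N}.
Split {A,I,J,K} by δ(·,b) → {A,I} and {J,K}.
Refine {B,C,D,F,G,H,M,N} on symbol a: members go to different blocks, giving {C,D,F,G,H,M,N} and {B}.
On input b, block {C,D,F,G,H,M,N} splits into {F,H,M} and {D,N} and {C} and {G}.
Refine {J,K} on symbol a: members go to different blocks, giving {J} and {K}.
The partition is now stable with 8 blocks: {A,I} | {F,H,M} | {J} | {B} | {D,N} | {C} | {G} | {K}.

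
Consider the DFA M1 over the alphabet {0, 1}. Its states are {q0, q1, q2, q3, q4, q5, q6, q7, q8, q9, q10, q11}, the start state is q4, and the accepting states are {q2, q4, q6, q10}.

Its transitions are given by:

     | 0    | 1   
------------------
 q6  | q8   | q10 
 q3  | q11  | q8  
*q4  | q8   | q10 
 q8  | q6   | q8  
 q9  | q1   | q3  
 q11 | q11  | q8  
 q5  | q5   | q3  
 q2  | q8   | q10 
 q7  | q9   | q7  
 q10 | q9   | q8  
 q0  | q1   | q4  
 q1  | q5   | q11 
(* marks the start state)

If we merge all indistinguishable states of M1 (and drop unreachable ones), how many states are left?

First remove the unreachable states {q0,q2,q7}; 9 states remain.
Start with accepting vs non-accepting: {q4,q6,q10} | {q1,q3,q5,q8,q9,q11}.
Split {q4,q6,q10} by δ(·,1) → {q4,q6} and {q10}.
On input 0, block {q1,q3,q5,q8,q9,q11} splits into {q1,q3,q5,q9,q11} and {q8}.
Split {q1,q3,q5,q9,q11} by δ(·,1) → {q1,q5,q9} and {q3,q11}.
Stable partition: {q4,q6} | {q1,q5,q9} | {q10} | {q8} | {q3,q11} — 5 equivalence classes.

5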